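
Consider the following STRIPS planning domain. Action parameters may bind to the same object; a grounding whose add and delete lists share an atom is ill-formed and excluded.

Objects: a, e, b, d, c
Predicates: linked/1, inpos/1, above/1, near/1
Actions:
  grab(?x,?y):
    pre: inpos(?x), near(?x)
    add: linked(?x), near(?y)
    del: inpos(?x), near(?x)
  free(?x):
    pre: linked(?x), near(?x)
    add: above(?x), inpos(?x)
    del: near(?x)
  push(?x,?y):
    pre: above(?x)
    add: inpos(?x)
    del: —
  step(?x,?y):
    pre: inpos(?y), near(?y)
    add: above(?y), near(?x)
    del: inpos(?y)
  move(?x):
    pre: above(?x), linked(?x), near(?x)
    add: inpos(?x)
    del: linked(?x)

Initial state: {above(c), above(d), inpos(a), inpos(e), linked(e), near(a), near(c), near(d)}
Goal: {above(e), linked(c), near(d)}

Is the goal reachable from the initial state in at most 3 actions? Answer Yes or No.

Yes

1. push(c,a)  →  {above(c), above(d), inpos(a), inpos(c), inpos(e), linked(e), near(a), near(c), near(d)}
2. grab(c,e)  →  {above(c), above(d), inpos(a), inpos(e), linked(c), linked(e), near(a), near(d), near(e)}
3. free(e)  →  {above(c), above(d), above(e), inpos(a), inpos(e), linked(c), linked(e), near(a), near(d)}
optimal plan length = 3; 3 ≤ 3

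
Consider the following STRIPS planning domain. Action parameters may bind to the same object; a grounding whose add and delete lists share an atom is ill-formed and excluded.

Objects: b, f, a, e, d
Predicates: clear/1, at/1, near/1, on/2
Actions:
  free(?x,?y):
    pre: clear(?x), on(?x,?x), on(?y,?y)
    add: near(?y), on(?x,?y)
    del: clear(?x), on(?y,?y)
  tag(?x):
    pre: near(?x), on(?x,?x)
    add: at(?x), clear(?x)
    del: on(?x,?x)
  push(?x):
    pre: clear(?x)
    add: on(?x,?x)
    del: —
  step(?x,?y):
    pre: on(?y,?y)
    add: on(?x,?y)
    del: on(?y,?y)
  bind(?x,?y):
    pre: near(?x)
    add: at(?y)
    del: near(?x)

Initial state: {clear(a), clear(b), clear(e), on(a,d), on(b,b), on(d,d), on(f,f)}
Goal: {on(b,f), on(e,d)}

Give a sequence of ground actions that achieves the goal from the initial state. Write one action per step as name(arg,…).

1. free(b,f)  →  {clear(a), clear(e), near(f), on(a,d), on(b,b), on(b,f), on(d,d)}
2. step(e,d)  →  {clear(a), clear(e), near(f), on(a,d), on(b,b), on(b,f), on(e,d)}

free(b,f); step(e,d)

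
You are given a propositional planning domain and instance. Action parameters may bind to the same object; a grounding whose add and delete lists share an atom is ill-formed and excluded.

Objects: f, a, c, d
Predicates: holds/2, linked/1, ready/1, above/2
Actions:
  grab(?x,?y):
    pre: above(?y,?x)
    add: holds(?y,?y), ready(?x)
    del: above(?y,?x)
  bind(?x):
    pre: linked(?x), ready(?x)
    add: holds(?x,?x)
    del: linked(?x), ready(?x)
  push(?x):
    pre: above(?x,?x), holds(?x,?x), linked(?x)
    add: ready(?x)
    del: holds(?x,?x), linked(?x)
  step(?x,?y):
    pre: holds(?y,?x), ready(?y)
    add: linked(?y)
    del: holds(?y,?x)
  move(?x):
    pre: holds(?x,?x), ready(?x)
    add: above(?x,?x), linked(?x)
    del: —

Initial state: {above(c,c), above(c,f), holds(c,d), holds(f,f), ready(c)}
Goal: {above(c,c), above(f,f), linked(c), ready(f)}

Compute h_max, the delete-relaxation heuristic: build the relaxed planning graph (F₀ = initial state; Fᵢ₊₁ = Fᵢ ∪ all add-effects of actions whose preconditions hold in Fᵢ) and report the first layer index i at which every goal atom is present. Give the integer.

2

F0 = init (5 atoms)
F1 = F0 ∪ {holds(c,c), linked(c), ready(f)}  (8 atoms)
F2 = F1 ∪ {above(f,f), linked(f)}  (10 atoms)
goal ⊆ F2  ⇒  h_max = 2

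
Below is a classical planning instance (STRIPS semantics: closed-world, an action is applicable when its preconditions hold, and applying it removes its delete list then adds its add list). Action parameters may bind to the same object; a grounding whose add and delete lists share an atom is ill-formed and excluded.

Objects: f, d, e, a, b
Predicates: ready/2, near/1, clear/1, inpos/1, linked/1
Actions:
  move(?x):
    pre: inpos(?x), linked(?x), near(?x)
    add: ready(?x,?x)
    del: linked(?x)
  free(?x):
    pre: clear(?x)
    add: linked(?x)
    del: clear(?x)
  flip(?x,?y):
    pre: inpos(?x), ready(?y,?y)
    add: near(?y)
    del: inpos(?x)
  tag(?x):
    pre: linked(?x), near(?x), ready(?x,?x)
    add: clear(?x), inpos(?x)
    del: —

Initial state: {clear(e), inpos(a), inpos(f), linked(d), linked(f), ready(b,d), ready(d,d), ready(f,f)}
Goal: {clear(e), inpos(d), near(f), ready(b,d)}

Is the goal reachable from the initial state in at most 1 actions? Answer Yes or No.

No

1. flip(f,f)  →  {clear(e), inpos(a), linked(d), linked(f), near(f), ready(b,d), ready(d,d), ready(f,f)}
2. flip(a,d)  →  {clear(e), linked(d), linked(f), near(d), near(f), ready(b,d), ready(d,d), ready(f,f)}
3. tag(d)  →  {clear(d), clear(e), inpos(d), linked(d), linked(f), near(d), near(f), ready(b,d), ready(d,d), ready(f,f)}
optimal plan length = 3; 3 > 1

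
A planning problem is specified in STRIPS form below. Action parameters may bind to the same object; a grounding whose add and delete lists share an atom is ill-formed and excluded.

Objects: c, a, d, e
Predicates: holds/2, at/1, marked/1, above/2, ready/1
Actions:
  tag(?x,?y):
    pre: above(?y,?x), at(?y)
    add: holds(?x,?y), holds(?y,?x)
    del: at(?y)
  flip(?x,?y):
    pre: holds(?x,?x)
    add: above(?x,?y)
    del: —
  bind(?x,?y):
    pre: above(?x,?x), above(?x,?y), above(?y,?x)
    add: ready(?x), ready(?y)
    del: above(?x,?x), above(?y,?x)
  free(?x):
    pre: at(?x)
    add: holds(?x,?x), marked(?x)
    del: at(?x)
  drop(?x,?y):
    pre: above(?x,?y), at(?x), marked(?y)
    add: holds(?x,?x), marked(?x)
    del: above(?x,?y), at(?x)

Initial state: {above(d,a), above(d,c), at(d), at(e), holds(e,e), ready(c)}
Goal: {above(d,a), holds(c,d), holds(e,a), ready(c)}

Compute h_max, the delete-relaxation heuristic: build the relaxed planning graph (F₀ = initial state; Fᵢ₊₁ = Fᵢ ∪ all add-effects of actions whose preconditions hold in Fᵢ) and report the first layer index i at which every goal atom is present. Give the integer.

F0 = init (6 atoms)
F1 = F0 ∪ {above(e,a), above(e,c), above(e,d), above(e,e), holds(a,d), holds(c,d), holds(d,a), holds(d,c), holds(d,d), marked(d), marked(e)}  (17 atoms)
F2 = F1 ∪ {above(d,d), above(d,e), holds(a,e), holds(c,e), holds(d,e), holds(e,a), holds(e,c), holds(e,d), ready(e)}  (26 atoms)
goal ⊆ F2  ⇒  h_max = 2

2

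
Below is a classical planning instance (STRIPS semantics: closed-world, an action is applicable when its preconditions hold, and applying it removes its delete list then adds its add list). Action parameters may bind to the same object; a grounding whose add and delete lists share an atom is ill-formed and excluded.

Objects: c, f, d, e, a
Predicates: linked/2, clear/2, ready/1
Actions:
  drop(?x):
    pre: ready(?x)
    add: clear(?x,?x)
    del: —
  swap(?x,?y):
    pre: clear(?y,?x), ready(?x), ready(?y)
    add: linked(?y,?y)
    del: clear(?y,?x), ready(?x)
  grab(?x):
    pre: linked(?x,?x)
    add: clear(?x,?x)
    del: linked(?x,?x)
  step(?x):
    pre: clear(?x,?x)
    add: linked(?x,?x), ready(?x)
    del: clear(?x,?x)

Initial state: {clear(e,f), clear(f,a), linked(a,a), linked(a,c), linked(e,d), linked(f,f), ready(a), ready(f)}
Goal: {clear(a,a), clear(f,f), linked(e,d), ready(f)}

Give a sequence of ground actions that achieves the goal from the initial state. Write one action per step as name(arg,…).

drop(f); drop(a)

1. drop(f)  →  {clear(e,f), clear(f,a), clear(f,f), linked(a,a), linked(a,c), linked(e,d), linked(f,f), ready(a), ready(f)}
2. drop(a)  →  {clear(a,a), clear(e,f), clear(f,a), clear(f,f), linked(a,a), linked(a,c), linked(e,d), linked(f,f), ready(a), ready(f)}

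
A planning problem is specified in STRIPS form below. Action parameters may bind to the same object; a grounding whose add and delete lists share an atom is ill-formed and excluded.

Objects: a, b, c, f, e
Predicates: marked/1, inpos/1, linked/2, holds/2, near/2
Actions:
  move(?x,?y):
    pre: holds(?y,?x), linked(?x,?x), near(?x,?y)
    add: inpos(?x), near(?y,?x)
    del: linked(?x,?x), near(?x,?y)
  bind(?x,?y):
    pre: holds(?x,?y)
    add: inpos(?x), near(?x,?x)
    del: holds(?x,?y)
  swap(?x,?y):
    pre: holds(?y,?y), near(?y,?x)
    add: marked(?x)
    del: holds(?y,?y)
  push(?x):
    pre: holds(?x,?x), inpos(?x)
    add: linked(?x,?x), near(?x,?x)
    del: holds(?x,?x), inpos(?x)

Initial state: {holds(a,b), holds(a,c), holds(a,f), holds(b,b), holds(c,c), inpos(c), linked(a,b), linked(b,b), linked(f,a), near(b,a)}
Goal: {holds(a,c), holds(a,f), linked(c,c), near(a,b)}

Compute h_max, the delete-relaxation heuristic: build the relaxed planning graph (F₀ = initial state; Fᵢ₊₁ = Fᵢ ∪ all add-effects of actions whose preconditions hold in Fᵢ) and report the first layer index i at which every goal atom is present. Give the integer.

F0 = init (10 atoms)
F1 = F0 ∪ {inpos(a), inpos(b), linked(c,c), marked(a), near(a,a), near(a,b), near(b,b), near(c,c)}  (18 atoms)
goal ⊆ F1  ⇒  h_max = 1

1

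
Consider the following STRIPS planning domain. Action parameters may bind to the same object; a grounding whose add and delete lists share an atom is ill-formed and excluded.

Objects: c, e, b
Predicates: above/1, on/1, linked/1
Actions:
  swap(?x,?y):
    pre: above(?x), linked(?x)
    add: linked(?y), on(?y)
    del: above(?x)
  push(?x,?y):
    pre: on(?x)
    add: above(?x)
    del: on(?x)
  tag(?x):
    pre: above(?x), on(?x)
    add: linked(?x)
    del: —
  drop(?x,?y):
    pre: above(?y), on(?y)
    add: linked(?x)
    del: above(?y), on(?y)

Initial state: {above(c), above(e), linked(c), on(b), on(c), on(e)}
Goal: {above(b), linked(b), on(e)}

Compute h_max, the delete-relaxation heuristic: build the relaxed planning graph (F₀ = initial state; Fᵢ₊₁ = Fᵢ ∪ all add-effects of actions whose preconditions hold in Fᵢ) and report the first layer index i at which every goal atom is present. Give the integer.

F0 = init (6 atoms)
F1 = F0 ∪ {above(b), linked(b), linked(e)}  (9 atoms)
goal ⊆ F1  ⇒  h_max = 1

1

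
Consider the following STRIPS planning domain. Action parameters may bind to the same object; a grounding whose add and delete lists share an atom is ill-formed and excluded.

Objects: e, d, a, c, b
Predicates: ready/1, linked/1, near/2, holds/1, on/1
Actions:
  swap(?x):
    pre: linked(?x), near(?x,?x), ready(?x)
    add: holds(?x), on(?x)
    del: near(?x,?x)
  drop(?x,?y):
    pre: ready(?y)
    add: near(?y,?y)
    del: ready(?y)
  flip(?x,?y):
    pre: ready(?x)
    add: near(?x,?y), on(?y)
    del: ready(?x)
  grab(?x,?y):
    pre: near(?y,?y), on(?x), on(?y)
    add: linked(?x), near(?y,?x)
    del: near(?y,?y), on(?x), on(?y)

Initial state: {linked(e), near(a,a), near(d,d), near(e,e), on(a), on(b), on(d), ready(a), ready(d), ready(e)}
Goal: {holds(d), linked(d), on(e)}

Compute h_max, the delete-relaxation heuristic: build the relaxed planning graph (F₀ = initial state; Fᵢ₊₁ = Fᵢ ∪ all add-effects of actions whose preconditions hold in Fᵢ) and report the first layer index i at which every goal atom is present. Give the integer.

F0 = init (10 atoms)
F1 = F0 ∪ {holds(e), linked(a), linked(b), linked(d), near(a,b), near(a,c), near(a,d), near(a,e), near(d,a), near(d,b), near(d,c), near(d,e), near(e,a), near(e,b), near(e,c), near(e,d), on(c), on(e)}  (28 atoms)
F2 = F1 ∪ {holds(a), holds(d), linked(c)}  (31 atoms)
goal ⊆ F2  ⇒  h_max = 2

2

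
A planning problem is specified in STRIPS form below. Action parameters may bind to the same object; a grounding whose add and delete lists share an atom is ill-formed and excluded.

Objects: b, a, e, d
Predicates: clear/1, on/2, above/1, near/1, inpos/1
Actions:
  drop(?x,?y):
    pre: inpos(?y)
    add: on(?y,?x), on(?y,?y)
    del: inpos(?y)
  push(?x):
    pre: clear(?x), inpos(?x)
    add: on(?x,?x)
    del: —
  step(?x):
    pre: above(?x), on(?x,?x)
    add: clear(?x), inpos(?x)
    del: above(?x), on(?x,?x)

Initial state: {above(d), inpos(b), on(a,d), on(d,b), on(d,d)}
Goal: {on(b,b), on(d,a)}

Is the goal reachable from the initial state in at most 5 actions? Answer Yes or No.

1. drop(b,b)  →  {above(d), on(a,d), on(b,b), on(d,b), on(d,d)}
2. step(d)  →  {clear(d), inpos(d), on(a,d), on(b,b), on(d,b)}
3. drop(a,d)  →  {clear(d), on(a,d), on(b,b), on(d,a), on(d,b), on(d,d)}
optimal plan length = 3; 3 ≤ 5

Yes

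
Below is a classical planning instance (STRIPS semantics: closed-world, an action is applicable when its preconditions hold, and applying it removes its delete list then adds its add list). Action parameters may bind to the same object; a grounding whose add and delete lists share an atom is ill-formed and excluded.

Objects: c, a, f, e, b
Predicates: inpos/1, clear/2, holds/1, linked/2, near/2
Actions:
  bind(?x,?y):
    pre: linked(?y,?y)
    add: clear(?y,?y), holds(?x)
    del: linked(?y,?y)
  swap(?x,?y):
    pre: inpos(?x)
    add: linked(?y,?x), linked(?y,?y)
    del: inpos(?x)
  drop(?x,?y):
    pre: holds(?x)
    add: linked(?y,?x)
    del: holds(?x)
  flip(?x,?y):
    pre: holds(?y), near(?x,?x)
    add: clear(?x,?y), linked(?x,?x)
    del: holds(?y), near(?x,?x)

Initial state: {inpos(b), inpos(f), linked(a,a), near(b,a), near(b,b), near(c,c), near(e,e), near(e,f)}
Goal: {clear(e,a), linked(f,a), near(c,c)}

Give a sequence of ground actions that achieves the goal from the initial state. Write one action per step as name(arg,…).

bind(a,a); flip(e,a); bind(a,e); drop(a,f)

1. bind(a,a)  →  {clear(a,a), holds(a), inpos(b), inpos(f), near(b,a), near(b,b), near(c,c), near(e,e), near(e,f)}
2. flip(e,a)  →  {clear(a,a), clear(e,a), inpos(b), inpos(f), linked(e,e), near(b,a), near(b,b), near(c,c), near(e,f)}
3. bind(a,e)  →  {clear(a,a), clear(e,a), clear(e,e), holds(a), inpos(b), inpos(f), near(b,a), near(b,b), near(c,c), near(e,f)}
4. drop(a,f)  →  {clear(a,a), clear(e,a), clear(e,e), inpos(b), inpos(f), linked(f,a), near(b,a), near(b,b), near(c,c), near(e,f)}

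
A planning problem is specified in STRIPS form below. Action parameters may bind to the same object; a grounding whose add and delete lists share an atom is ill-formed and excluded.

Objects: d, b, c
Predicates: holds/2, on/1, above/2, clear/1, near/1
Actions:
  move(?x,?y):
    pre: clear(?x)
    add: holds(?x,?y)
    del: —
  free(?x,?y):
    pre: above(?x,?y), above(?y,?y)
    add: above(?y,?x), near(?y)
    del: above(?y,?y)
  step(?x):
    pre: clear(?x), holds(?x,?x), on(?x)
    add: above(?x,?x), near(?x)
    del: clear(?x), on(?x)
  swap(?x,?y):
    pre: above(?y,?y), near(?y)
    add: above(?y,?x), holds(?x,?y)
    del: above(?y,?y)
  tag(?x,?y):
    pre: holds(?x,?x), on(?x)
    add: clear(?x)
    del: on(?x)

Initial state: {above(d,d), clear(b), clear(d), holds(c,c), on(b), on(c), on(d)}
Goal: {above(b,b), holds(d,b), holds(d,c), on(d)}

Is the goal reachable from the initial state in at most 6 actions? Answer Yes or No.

1. move(d,b)  →  {above(d,d), clear(b), clear(d), holds(c,c), holds(d,b), on(b), on(c), on(d)}
2. move(d,c)  →  {above(d,d), clear(b), clear(d), holds(c,c), holds(d,b), holds(d,c), on(b), on(c), on(d)}
3. move(b,b)  →  {above(d,d), clear(b), clear(d), holds(b,b), holds(c,c), holds(d,b), holds(d,c), on(b), on(c), on(d)}
4. step(b)  →  {above(b,b), above(d,d), clear(d), holds(b,b), holds(c,c), holds(d,b), holds(d,c), near(b), on(c), on(d)}
optimal plan length = 4; 4 ≤ 6

Yes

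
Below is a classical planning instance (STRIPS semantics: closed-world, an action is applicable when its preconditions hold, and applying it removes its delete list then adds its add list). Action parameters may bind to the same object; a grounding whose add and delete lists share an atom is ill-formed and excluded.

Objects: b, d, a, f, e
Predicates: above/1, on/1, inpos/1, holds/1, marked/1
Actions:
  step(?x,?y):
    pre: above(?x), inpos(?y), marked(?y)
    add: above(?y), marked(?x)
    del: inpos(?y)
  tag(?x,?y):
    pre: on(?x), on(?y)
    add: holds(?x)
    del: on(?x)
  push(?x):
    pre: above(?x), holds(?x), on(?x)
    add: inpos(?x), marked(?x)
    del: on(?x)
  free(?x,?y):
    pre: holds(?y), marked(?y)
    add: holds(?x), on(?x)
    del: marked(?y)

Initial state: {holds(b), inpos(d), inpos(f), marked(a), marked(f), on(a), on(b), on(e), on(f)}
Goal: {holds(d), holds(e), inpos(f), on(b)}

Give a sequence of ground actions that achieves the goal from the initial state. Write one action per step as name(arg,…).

tag(a,b); tag(e,b); free(d,a)

1. tag(a,b)  →  {holds(a), holds(b), inpos(d), inpos(f), marked(a), marked(f), on(b), on(e), on(f)}
2. tag(e,b)  →  {holds(a), holds(b), holds(e), inpos(d), inpos(f), marked(a), marked(f), on(b), on(f)}
3. free(d,a)  →  {holds(a), holds(b), holds(d), holds(e), inpos(d), inpos(f), marked(f), on(b), on(d), on(f)}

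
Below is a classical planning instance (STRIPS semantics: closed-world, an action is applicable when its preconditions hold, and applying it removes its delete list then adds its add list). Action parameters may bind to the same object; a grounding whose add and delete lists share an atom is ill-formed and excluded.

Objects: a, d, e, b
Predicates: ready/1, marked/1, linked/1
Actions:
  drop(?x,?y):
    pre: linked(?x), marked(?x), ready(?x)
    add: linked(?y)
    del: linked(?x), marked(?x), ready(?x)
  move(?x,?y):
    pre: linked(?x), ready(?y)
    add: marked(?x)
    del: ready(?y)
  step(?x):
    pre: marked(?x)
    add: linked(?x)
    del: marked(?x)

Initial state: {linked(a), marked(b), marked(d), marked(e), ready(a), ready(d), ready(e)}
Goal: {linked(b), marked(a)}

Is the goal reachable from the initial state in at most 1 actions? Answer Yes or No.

No

1. move(a,a)  →  {linked(a), marked(a), marked(b), marked(d), marked(e), ready(d), ready(e)}
2. step(b)  →  {linked(a), linked(b), marked(a), marked(d), marked(e), ready(d), ready(e)}
optimal plan length = 2; 2 > 1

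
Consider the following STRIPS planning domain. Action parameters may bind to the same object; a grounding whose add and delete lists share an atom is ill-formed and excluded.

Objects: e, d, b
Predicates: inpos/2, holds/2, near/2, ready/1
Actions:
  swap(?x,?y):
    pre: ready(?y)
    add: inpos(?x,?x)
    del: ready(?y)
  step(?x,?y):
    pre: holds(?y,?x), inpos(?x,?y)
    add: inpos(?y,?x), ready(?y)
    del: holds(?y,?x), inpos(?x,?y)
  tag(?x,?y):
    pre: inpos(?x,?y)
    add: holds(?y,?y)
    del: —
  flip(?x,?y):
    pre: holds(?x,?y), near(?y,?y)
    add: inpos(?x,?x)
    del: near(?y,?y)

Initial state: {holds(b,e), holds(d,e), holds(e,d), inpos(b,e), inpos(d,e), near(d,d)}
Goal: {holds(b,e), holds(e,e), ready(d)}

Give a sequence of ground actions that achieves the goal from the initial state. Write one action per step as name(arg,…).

step(d,e); step(e,d); tag(d,e)

1. step(d,e)  →  {holds(b,e), holds(d,e), inpos(b,e), inpos(e,d), near(d,d), ready(e)}
2. step(e,d)  →  {holds(b,e), inpos(b,e), inpos(d,e), near(d,d), ready(d), ready(e)}
3. tag(d,e)  →  {holds(b,e), holds(e,e), inpos(b,e), inpos(d,e), near(d,d), ready(d), ready(e)}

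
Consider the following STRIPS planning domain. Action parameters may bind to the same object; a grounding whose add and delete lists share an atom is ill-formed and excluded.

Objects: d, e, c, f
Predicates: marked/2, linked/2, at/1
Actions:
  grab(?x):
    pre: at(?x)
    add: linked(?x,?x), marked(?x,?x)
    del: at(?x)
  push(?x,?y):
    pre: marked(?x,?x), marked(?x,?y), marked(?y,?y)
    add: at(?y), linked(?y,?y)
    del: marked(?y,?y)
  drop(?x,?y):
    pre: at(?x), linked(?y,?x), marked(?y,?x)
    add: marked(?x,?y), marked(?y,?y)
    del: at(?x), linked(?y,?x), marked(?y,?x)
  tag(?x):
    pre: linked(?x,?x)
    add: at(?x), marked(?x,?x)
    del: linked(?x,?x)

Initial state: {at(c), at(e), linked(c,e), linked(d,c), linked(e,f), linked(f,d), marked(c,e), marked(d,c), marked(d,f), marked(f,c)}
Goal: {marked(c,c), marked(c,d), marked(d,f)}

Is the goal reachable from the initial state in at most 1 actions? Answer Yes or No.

1. drop(e,c)  →  {at(c), linked(d,c), linked(e,f), linked(f,d), marked(c,c), marked(d,c), marked(d,f), marked(e,c), marked(f,c)}
2. drop(c,d)  →  {linked(e,f), linked(f,d), marked(c,c), marked(c,d), marked(d,d), marked(d,f), marked(e,c), marked(f,c)}
optimal plan length = 2; 2 > 1

No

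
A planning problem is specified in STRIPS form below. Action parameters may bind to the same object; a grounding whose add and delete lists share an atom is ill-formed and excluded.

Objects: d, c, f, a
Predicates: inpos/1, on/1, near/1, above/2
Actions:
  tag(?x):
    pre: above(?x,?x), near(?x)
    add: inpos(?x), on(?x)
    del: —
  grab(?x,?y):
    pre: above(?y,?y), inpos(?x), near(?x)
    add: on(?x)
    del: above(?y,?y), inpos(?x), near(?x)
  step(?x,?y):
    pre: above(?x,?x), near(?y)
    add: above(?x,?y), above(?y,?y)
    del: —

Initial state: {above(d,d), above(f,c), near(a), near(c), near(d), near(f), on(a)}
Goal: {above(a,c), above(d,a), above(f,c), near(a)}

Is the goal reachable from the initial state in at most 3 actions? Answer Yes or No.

Yes

1. step(d,a)  →  {above(a,a), above(d,a), above(d,d), above(f,c), near(a), near(c), near(d), near(f), on(a)}
2. step(a,c)  →  {above(a,a), above(a,c), above(c,c), above(d,a), above(d,d), above(f,c), near(a), near(c), near(d), near(f), on(a)}
optimal plan length = 2; 2 ≤ 3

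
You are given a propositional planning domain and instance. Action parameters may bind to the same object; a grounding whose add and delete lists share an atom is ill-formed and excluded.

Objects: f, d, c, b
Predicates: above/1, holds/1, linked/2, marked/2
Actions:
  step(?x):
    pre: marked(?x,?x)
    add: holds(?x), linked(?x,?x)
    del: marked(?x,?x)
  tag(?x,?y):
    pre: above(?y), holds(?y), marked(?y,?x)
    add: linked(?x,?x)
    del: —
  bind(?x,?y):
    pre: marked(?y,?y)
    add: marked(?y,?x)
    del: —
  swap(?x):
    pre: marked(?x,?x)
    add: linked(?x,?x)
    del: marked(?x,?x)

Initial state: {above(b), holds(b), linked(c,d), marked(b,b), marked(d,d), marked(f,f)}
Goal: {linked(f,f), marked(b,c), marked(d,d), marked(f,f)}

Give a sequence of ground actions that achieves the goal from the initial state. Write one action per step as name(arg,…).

bind(f,b); tag(f,b); bind(c,b)

1. bind(f,b)  →  {above(b), holds(b), linked(c,d), marked(b,b), marked(b,f), marked(d,d), marked(f,f)}
2. tag(f,b)  →  {above(b), holds(b), linked(c,d), linked(f,f), marked(b,b), marked(b,f), marked(d,d), marked(f,f)}
3. bind(c,b)  →  {above(b), holds(b), linked(c,d), linked(f,f), marked(b,b), marked(b,c), marked(b,f), marked(d,d), marked(f,f)}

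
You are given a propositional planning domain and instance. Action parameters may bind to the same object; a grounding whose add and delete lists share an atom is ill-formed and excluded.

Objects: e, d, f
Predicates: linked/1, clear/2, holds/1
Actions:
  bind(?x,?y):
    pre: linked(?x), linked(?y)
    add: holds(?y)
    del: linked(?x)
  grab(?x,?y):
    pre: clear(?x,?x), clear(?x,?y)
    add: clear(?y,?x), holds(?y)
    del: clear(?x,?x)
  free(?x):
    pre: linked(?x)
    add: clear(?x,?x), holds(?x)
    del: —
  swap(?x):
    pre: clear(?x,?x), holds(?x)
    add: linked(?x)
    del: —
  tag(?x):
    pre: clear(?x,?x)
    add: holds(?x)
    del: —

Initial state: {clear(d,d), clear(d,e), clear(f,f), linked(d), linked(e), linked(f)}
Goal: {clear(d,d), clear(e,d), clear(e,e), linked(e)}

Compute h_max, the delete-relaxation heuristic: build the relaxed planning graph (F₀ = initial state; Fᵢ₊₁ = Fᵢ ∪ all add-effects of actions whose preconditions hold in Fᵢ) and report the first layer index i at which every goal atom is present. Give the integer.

1

F0 = init (6 atoms)
F1 = F0 ∪ {clear(e,d), clear(e,e), holds(d), holds(e), holds(f)}  (11 atoms)
goal ⊆ F1  ⇒  h_max = 1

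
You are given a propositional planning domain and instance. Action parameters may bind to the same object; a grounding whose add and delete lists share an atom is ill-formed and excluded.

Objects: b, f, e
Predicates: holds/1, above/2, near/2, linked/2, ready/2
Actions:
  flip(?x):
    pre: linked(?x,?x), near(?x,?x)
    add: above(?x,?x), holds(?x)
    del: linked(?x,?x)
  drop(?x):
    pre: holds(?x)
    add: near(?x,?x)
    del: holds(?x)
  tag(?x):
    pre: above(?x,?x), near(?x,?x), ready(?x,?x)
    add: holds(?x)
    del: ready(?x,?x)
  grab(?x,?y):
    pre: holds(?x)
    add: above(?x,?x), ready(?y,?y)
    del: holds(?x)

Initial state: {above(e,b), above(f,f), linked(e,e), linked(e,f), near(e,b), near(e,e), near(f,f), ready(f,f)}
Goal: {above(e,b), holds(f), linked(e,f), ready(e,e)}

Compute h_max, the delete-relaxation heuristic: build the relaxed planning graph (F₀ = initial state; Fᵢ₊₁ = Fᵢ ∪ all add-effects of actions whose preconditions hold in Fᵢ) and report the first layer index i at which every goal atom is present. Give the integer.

F0 = init (8 atoms)
F1 = F0 ∪ {above(e,e), holds(e), holds(f)}  (11 atoms)
F2 = F1 ∪ {ready(b,b), ready(e,e)}  (13 atoms)
goal ⊆ F2  ⇒  h_max = 2

2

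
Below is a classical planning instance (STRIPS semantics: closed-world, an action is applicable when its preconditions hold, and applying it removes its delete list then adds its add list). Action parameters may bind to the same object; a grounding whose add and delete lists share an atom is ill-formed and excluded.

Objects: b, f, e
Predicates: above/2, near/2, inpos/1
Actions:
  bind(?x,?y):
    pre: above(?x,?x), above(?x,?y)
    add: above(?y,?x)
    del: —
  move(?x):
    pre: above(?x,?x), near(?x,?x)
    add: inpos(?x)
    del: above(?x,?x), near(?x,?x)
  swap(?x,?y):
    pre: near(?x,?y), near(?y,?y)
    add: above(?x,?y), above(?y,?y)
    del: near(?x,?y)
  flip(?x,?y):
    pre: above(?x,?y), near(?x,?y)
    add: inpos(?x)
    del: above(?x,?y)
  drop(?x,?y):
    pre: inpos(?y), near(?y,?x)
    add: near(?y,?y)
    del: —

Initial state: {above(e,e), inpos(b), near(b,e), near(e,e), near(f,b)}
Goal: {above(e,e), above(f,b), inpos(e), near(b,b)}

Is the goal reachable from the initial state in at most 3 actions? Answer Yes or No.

1. flip(e,e)  →  {inpos(b), inpos(e), near(b,e), near(e,e), near(f,b)}
2. swap(e,e)  →  {above(e,e), inpos(b), inpos(e), near(b,e), near(f,b)}
3. drop(e,b)  →  {above(e,e), inpos(b), inpos(e), near(b,b), near(b,e), near(f,b)}
4. swap(f,b)  →  {above(b,b), above(e,e), above(f,b), inpos(b), inpos(e), near(b,b), near(b,e)}
optimal plan length = 4; 4 > 3

No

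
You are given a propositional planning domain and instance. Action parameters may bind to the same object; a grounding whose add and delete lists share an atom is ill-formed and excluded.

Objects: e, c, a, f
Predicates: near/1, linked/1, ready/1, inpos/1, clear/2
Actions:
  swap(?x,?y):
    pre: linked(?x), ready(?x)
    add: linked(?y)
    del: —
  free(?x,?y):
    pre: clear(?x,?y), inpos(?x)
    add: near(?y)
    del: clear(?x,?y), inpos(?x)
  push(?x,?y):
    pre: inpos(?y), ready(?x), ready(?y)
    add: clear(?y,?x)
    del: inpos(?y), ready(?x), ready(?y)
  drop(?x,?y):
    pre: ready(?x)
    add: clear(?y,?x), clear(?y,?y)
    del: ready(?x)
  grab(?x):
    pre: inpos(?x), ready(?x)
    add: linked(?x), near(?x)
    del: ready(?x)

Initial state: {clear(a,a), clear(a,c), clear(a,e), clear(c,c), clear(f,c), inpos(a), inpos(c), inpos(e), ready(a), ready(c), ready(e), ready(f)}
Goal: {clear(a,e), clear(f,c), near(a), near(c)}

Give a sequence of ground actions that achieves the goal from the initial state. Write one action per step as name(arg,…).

free(c,c); free(a,a)

1. free(c,c)  →  {clear(a,a), clear(a,c), clear(a,e), clear(f,c), inpos(a), inpos(e), near(c), ready(a), ready(c), ready(e), ready(f)}
2. free(a,a)  →  {clear(a,c), clear(a,e), clear(f,c), inpos(e), near(a), near(c), ready(a), ready(c), ready(e), ready(f)}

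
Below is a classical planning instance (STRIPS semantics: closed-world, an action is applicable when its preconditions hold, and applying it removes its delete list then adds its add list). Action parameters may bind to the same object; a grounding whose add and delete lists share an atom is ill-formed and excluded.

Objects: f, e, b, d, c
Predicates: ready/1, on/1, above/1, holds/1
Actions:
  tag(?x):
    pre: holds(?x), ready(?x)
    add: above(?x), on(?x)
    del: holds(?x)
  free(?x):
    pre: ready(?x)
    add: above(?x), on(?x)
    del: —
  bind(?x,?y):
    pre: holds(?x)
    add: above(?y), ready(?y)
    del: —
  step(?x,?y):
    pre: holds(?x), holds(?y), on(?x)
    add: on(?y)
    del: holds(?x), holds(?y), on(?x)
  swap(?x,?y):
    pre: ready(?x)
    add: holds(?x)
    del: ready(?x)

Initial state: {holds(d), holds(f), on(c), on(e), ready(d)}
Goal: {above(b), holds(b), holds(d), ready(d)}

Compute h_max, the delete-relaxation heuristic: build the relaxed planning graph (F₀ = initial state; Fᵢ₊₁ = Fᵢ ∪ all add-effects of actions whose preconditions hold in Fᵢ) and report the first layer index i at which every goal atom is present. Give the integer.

F0 = init (5 atoms)
F1 = F0 ∪ {above(b), above(c), above(d), above(e), above(f), on(d), ready(b), ready(c), ready(e), ready(f)}  (15 atoms)
F2 = F1 ∪ {holds(b), holds(c), holds(e), on(b), on(f)}  (20 atoms)
goal ⊆ F2  ⇒  h_max = 2

2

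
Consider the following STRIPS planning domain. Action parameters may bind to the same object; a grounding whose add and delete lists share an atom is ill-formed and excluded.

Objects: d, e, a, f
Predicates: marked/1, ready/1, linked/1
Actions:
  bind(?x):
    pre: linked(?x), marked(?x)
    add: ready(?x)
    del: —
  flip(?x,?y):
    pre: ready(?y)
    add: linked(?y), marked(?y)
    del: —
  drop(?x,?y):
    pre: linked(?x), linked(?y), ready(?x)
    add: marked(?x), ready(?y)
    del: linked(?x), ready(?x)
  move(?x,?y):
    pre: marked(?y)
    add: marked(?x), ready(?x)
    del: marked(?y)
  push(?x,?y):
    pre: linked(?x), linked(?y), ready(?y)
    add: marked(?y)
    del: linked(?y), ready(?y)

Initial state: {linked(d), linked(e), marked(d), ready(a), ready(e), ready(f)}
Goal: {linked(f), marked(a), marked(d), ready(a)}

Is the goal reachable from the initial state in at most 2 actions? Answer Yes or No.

1. flip(d,a)  →  {linked(a), linked(d), linked(e), marked(a), marked(d), ready(a), ready(e), ready(f)}
2. flip(d,f)  →  {linked(a), linked(d), linked(e), linked(f), marked(a), marked(d), marked(f), ready(a), ready(e), ready(f)}
optimal plan length = 2; 2 ≤ 2

Yes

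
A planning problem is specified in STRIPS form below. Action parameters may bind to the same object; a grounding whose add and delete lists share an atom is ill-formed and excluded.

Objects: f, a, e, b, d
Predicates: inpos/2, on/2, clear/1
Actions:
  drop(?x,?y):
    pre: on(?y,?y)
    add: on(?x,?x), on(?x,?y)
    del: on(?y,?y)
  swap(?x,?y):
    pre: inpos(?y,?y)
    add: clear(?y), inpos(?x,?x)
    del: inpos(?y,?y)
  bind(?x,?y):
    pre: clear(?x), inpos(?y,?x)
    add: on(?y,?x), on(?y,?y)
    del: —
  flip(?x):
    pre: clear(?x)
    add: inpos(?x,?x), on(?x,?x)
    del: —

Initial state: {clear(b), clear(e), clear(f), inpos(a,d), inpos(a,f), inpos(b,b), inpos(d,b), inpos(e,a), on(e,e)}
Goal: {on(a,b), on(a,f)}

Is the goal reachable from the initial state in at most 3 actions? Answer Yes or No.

Yes

1. drop(b,e)  →  {clear(b), clear(e), clear(f), inpos(a,d), inpos(a,f), inpos(b,b), inpos(d,b), inpos(e,a), on(b,b), on(b,e)}
2. drop(a,b)  →  {clear(b), clear(e), clear(f), inpos(a,d), inpos(a,f), inpos(b,b), inpos(d,b), inpos(e,a), on(a,a), on(a,b), on(b,e)}
3. bind(f,a)  →  {clear(b), clear(e), clear(f), inpos(a,d), inpos(a,f), inpos(b,b), inpos(d,b), inpos(e,a), on(a,a), on(a,b), on(a,f), on(b,e)}
optimal plan length = 3; 3 ≤ 3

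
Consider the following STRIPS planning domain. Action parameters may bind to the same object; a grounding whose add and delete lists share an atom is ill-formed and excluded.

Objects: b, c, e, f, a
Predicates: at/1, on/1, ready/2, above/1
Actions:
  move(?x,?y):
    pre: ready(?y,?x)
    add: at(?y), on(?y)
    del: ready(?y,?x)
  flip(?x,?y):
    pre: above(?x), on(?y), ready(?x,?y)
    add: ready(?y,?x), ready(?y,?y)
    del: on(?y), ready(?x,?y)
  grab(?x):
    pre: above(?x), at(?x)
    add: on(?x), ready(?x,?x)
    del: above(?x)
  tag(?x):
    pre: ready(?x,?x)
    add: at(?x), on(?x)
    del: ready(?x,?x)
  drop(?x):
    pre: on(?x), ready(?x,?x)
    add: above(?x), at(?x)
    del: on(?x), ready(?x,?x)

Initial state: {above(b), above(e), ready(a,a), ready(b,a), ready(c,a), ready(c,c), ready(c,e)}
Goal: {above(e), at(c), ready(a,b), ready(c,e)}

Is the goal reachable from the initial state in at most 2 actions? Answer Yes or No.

1. move(c,c)  →  {above(b), above(e), at(c), on(c), ready(a,a), ready(b,a), ready(c,a), ready(c,e)}
2. move(a,a)  →  {above(b), above(e), at(a), at(c), on(a), on(c), ready(b,a), ready(c,a), ready(c,e)}
3. flip(b,a)  →  {above(b), above(e), at(a), at(c), on(c), ready(a,a), ready(a,b), ready(c,a), ready(c,e)}
optimal plan length = 3; 3 > 2

No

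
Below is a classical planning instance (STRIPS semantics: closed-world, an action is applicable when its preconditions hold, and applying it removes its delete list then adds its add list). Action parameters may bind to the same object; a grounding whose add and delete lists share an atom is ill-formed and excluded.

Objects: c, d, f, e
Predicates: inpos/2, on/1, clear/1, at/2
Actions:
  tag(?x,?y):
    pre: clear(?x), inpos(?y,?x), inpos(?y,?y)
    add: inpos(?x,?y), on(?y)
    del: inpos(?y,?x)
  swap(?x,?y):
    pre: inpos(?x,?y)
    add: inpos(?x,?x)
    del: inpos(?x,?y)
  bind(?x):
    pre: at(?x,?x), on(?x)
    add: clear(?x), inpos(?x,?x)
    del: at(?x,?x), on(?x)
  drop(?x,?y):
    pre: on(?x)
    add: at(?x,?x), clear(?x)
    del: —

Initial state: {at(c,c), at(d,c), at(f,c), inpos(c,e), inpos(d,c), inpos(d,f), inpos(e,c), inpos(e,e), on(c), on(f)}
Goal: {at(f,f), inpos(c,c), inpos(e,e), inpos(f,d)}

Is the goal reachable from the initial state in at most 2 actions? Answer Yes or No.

1. swap(c,e)  →  {at(c,c), at(d,c), at(f,c), inpos(c,c), inpos(d,c), inpos(d,f), inpos(e,c), inpos(e,e), on(c), on(f)}
2. swap(d,c)  →  {at(c,c), at(d,c), at(f,c), inpos(c,c), inpos(d,d), inpos(d,f), inpos(e,c), inpos(e,e), on(c), on(f)}
3. drop(f,c)  →  {at(c,c), at(d,c), at(f,c), at(f,f), clear(f), inpos(c,c), inpos(d,d), inpos(d,f), inpos(e,c), inpos(e,e), on(c), on(f)}
4. tag(f,d)  →  {at(c,c), at(d,c), at(f,c), at(f,f), clear(f), inpos(c,c), inpos(d,d), inpos(e,c), inpos(e,e), inpos(f,d), on(c), on(d), on(f)}
optimal plan length = 4; 4 > 2

No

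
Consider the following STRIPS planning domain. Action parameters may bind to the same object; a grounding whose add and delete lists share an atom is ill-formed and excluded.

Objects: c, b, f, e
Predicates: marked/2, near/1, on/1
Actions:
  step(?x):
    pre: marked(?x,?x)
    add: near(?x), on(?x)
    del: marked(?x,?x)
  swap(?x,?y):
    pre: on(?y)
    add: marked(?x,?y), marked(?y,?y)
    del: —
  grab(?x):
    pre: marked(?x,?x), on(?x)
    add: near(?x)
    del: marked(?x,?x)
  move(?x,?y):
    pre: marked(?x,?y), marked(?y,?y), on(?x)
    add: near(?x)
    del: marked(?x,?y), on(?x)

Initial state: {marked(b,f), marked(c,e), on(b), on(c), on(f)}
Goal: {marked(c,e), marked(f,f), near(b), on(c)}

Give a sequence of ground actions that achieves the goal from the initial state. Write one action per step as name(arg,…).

swap(c,f); move(b,f)

1. swap(c,f)  →  {marked(b,f), marked(c,e), marked(c,f), marked(f,f), on(b), on(c), on(f)}
2. move(b,f)  →  {marked(c,e), marked(c,f), marked(f,f), near(b), on(c), on(f)}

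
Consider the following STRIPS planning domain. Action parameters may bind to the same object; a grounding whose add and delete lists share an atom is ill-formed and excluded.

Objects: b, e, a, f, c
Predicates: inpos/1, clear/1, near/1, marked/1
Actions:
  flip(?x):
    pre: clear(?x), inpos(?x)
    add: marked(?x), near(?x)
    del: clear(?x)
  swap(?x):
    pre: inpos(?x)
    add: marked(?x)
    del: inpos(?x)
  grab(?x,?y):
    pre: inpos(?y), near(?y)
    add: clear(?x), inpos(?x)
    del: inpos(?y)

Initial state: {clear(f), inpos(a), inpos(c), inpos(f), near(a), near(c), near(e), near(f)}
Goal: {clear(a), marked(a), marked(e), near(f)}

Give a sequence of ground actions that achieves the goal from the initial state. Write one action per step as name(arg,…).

1. swap(a)  →  {clear(f), inpos(c), inpos(f), marked(a), near(a), near(c), near(e), near(f)}
2. grab(e,f)  →  {clear(e), clear(f), inpos(c), inpos(e), marked(a), near(a), near(c), near(e), near(f)}
3. flip(e)  →  {clear(f), inpos(c), inpos(e), marked(a), marked(e), near(a), near(c), near(e), near(f)}
4. grab(a,e)  →  {clear(a), clear(f), inpos(a), inpos(c), marked(a), marked(e), near(a), near(c), near(e), near(f)}

swap(a); grab(e,f); flip(e); grab(a,e)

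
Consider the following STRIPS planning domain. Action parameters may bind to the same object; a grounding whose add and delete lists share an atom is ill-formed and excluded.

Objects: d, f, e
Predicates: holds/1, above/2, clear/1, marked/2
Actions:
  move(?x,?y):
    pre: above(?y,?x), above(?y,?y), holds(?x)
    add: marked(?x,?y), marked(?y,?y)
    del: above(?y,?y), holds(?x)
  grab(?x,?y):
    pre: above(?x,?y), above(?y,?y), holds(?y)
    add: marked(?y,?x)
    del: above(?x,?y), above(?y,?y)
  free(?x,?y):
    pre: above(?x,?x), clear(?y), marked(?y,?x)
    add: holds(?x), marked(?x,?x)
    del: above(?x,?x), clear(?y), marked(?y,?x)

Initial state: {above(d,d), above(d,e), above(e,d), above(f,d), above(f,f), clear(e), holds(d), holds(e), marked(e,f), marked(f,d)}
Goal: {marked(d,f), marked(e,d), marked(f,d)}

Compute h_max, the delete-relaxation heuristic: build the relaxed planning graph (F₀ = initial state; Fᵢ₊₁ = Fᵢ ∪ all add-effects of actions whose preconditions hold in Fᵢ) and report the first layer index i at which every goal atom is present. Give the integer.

1

F0 = init (10 atoms)
F1 = F0 ∪ {holds(f), marked(d,d), marked(d,e), marked(d,f), marked(e,d), marked(f,f)}  (16 atoms)
goal ⊆ F1  ⇒  h_max = 1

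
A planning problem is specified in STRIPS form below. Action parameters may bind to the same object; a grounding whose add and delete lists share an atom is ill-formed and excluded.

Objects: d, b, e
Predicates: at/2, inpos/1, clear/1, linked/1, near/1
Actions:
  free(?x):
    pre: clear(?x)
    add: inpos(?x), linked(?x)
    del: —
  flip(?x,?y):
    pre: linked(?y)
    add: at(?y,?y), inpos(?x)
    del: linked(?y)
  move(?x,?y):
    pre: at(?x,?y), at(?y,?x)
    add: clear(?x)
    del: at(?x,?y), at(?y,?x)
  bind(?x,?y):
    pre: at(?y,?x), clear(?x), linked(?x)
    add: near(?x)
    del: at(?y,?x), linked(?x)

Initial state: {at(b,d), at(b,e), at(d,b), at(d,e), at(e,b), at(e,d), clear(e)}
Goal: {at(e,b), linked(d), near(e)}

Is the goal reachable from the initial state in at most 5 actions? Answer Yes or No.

1. free(e)  →  {at(b,d), at(b,e), at(d,b), at(d,e), at(e,b), at(e,d), clear(e), inpos(e), linked(e)}
2. move(d,b)  →  {at(b,e), at(d,e), at(e,b), at(e,d), clear(d), clear(e), inpos(e), linked(e)}
3. free(d)  →  {at(b,e), at(d,e), at(e,b), at(e,d), clear(d), clear(e), inpos(d), inpos(e), linked(d), linked(e)}
4. bind(e,d)  →  {at(b,e), at(e,b), at(e,d), clear(d), clear(e), inpos(d), inpos(e), linked(d), near(e)}
optimal plan length = 4; 4 ≤ 5

Yes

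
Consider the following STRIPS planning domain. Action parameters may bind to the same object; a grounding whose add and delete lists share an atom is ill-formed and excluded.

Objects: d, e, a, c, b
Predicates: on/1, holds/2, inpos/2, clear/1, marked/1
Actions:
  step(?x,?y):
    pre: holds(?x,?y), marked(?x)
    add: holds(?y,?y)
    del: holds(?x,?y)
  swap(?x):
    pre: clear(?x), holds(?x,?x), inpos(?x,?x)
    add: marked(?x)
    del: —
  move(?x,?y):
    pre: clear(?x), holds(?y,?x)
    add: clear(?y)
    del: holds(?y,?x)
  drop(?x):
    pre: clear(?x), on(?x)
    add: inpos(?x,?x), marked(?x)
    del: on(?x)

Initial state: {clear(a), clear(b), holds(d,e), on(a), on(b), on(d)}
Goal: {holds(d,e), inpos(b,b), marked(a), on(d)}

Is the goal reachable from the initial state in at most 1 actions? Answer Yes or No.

No

1. drop(a)  →  {clear(a), clear(b), holds(d,e), inpos(a,a), marked(a), on(b), on(d)}
2. drop(b)  →  {clear(a), clear(b), holds(d,e), inpos(a,a), inpos(b,b), marked(a), marked(b), on(d)}
optimal plan length = 2; 2 > 1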